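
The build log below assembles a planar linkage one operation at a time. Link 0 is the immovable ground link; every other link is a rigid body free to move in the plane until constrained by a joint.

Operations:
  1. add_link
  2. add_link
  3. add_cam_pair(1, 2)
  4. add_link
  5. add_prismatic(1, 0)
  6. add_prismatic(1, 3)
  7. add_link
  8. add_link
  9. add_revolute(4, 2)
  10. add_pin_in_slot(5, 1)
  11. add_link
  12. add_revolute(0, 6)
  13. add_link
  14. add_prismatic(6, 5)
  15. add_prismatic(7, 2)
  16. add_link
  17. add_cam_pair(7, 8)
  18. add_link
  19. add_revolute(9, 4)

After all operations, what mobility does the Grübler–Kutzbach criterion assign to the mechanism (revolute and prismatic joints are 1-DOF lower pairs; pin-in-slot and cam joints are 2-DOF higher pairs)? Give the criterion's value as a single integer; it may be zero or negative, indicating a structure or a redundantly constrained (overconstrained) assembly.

link 0 = ground. State L|J1|J2 = 1|0|0
+link1  2|0|0
+link2  3|0|0
C(1,2) f=2→J2  3|0|1
+link3  4|0|1
P(1,0) f=1→J1  4|1|1
P(1,3) f=1→J1  4|2|1
+link4  5|2|1
+link5  6|2|1
R(4,2) f=1→J1  6|3|1
PS(5,1) f=2→J2  6|3|2
+link6  7|3|2
R(0,6) f=1→J1  7|4|2
+link7  8|4|2
P(6,5) f=1→J1  8|5|2
P(7,2) f=1→J1  8|6|2
+link8  9|6|2
C(7,8) f=2→J2  9|6|3
+link9  10|6|3
R(9,4) f=1→J1  10|7|3
M = 3(10−1)−2·7−3 = 27−14−3 = 10

M = 10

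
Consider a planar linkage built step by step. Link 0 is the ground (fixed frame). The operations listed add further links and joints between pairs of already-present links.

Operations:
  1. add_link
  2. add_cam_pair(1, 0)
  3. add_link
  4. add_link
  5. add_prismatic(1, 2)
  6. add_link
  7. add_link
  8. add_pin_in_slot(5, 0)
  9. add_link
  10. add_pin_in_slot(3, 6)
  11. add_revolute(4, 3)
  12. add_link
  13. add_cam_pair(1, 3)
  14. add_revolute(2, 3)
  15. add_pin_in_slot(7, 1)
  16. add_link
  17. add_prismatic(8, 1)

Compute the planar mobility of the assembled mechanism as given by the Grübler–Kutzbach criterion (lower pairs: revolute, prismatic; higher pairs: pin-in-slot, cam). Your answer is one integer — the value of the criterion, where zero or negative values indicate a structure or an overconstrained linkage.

(L,J1,J2)=(1,0,0); link0 fixed
link1: (2,0,0)
C 1-0 [J2]: (2,0,1)
link2: (3,0,1)
link3: (4,0,1)
P 1-2 [J1]: (4,1,1)
link4: (5,1,1)
link5: (6,1,1)
PS 5-0 [J2]: (6,1,2)
link6: (7,1,2)
PS 3-6 [J2]: (7,1,3)
R 4-3 [J1]: (7,2,3)
link7: (8,2,3)
C 1-3 [J2]: (8,2,4)
R 2-3 [J1]: (8,3,4)
PS 7-1 [J2]: (8,3,5)
link8: (9,3,5)
P 8-1 [J1]: (9,4,5)
Grübler: 3·8 − 2·4 − 5 = 11

M = 11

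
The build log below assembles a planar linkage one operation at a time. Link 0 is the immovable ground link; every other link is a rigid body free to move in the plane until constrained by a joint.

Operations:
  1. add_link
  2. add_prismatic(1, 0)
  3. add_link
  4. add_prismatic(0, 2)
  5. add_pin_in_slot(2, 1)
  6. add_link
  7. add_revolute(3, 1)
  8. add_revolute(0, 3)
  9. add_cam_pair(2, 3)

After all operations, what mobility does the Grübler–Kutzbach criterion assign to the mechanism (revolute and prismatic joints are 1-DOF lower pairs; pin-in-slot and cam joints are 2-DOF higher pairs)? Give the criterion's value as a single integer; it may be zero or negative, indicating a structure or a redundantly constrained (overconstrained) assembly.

L=1 J1=0 J2=0
add link → L=2 J1=0 J2=0
P@1,0 dof=1 J1 → L=2 J1=1 J2=0
add link → L=3 J1=1 J2=0
P@0,2 dof=1 J1 → L=3 J1=2 J2=0
PS@2,1 dof=2 J2 → L=3 J1=2 J2=1
add link → L=4 J1=2 J2=1
R@3,1 dof=1 J1 → L=4 J1=3 J2=1
R@0,3 dof=1 J1 → L=4 J1=4 J2=1
C@2,3 dof=2 J2 → L=4 J1=4 J2=2
M=3(L−1)−2J1−J2=3·3−2·4−2=-1

M = -1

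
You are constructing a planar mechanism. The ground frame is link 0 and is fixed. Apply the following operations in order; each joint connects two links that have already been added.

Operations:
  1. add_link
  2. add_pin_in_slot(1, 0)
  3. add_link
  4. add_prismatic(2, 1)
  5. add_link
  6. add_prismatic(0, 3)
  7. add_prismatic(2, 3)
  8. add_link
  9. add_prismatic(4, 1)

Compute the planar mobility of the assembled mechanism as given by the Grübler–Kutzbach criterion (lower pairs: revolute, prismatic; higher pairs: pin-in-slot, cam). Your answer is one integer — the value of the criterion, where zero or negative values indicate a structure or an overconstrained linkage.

[1;0;0] (link 0 is ground)
L+ [2;0;0]
PS(1,0)∈J2 [2;0;1]
L+ [3;0;1]
P(2,1)∈J1 [3;1;1]
L+ [4;1;1]
P(0,3)∈J1 [4;2;1]
P(2,3)∈J1 [4;3;1]
L+ [5;3;1]
P(4,1)∈J1 [5;4;1]
mobility = 12 − 8 − 1 = 3

M = 3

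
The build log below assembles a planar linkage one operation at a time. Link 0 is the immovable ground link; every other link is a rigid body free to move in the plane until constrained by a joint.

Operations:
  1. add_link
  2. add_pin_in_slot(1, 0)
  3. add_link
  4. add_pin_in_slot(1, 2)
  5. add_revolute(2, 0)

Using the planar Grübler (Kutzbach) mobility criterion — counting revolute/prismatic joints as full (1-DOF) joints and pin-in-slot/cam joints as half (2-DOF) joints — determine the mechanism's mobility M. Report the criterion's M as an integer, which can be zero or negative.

M = 2

link 0 = ground. State L|J1|J2 = 1|0|0
+link1  2|0|0
PS(1,0) f=2→J2  2|0|1
+link2  3|0|1
PS(1,2) f=2→J2  3|0|2
R(2,0) f=1→J1  3|1|2
M = 3(3−1)−2·1−2 = 6−2−2 = 2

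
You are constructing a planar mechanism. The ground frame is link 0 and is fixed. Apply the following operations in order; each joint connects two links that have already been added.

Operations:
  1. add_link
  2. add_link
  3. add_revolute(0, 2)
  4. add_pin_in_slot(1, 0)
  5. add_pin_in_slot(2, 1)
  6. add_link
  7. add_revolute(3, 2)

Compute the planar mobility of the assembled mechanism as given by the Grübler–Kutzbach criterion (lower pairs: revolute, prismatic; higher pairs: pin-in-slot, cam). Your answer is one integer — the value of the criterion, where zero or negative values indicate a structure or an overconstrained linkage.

ground; <1,0,0>
#1 <2,0,0>
#2 <3,0,0>
R:0↔2 J1 <3,1,0>
PS:1↔0 J2 <3,1,1>
PS:2↔1 J2 <3,1,2>
#3 <4,1,2>
R:3↔2 J1 <4,2,2>
3×3 − 2×2 − 1×2 = 3

M = 3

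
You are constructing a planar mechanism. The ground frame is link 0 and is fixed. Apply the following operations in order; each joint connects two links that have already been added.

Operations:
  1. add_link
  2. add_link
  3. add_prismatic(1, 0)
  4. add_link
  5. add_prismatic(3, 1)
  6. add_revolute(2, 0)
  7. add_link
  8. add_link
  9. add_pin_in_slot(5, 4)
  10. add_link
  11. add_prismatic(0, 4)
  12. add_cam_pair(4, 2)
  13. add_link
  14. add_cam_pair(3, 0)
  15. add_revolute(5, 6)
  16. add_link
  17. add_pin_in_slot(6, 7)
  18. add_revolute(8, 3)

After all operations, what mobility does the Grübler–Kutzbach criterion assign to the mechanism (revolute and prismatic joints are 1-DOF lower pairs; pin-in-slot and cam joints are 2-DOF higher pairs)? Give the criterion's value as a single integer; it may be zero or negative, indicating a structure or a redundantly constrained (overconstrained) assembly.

L=1 J1=0 J2=0
add link → L=2 J1=0 J2=0
add link → L=3 J1=0 J2=0
P@1,0 dof=1 J1 → L=3 J1=1 J2=0
add link → L=4 J1=1 J2=0
P@3,1 dof=1 J1 → L=4 J1=2 J2=0
R@2,0 dof=1 J1 → L=4 J1=3 J2=0
add link → L=5 J1=3 J2=0
add link → L=6 J1=3 J2=0
PS@5,4 dof=2 J2 → L=6 J1=3 J2=1
add link → L=7 J1=3 J2=1
P@0,4 dof=1 J1 → L=7 J1=4 J2=1
C@4,2 dof=2 J2 → L=7 J1=4 J2=2
add link → L=8 J1=4 J2=2
C@3,0 dof=2 J2 → L=8 J1=4 J2=3
R@5,6 dof=1 J1 → L=8 J1=5 J2=3
add link → L=9 J1=5 J2=3
PS@6,7 dof=2 J2 → L=9 J1=5 J2=4
R@8,3 dof=1 J1 → L=9 J1=6 J2=4
M=3(L−1)−2J1−J2=3·8−2·6−4=8

M = 8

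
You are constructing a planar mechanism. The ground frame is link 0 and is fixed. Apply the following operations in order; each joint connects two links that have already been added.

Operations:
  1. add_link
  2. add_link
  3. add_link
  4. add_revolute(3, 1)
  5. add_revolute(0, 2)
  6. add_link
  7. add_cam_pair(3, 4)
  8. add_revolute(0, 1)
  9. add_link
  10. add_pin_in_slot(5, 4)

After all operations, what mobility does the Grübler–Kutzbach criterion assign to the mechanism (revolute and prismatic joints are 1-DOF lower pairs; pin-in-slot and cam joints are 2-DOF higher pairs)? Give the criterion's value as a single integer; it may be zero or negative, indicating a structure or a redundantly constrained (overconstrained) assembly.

(L,J1,J2)=(1,0,0); link0 fixed
link1: (2,0,0)
link2: (3,0,0)
link3: (4,0,0)
R 3-1 [J1]: (4,1,0)
R 0-2 [J1]: (4,2,0)
link4: (5,2,0)
C 3-4 [J2]: (5,2,1)
R 0-1 [J1]: (5,3,1)
link5: (6,3,1)
PS 5-4 [J2]: (6,3,2)
Grübler: 3·5 − 2·3 − 2 = 7

M = 7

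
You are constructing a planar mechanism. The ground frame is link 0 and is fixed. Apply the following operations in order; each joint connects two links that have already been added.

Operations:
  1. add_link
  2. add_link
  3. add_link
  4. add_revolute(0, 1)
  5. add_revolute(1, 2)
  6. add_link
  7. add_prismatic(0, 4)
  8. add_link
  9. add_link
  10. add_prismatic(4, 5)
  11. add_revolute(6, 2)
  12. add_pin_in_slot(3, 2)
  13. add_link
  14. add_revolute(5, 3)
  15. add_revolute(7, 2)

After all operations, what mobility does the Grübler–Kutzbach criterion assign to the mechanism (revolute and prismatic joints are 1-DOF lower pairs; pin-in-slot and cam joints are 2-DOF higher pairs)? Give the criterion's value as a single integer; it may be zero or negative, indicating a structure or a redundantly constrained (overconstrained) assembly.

M = 6

L=1 J1=0 J2=0
add link → L=2 J1=0 J2=0
add link → L=3 J1=0 J2=0
add link → L=4 J1=0 J2=0
R@0,1 dof=1 J1 → L=4 J1=1 J2=0
R@1,2 dof=1 J1 → L=4 J1=2 J2=0
add link → L=5 J1=2 J2=0
P@0,4 dof=1 J1 → L=5 J1=3 J2=0
add link → L=6 J1=3 J2=0
add link → L=7 J1=3 J2=0
P@4,5 dof=1 J1 → L=7 J1=4 J2=0
R@6,2 dof=1 J1 → L=7 J1=5 J2=0
PS@3,2 dof=2 J2 → L=7 J1=5 J2=1
add link → L=8 J1=5 J2=1
R@5,3 dof=1 J1 → L=8 J1=6 J2=1
R@7,2 dof=1 J1 → L=8 J1=7 J2=1
M=3(L−1)−2J1−J2=3·7−2·7−1=6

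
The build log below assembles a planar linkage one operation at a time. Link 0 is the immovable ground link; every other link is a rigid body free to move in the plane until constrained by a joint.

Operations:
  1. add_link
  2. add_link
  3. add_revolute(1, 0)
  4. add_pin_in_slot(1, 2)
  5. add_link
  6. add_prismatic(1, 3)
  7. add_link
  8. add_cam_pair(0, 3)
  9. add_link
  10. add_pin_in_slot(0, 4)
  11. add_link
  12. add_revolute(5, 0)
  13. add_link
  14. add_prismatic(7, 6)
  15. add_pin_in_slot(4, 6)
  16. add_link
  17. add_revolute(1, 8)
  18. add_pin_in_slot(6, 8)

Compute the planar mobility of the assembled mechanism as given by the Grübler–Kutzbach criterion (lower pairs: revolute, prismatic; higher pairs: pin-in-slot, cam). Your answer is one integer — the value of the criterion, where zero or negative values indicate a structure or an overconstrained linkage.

ground; <1,0,0>
#1 <2,0,0>
#2 <3,0,0>
R:1↔0 J1 <3,1,0>
PS:1↔2 J2 <3,1,1>
#3 <4,1,1>
P:1↔3 J1 <4,2,1>
#4 <5,2,1>
C:0↔3 J2 <5,2,2>
#5 <6,2,2>
PS:0↔4 J2 <6,2,3>
#6 <7,2,3>
R:5↔0 J1 <7,3,3>
#7 <8,3,3>
P:7↔6 J1 <8,4,3>
PS:4↔6 J2 <8,4,4>
#8 <9,4,4>
R:1↔8 J1 <9,5,4>
PS:6↔8 J2 <9,5,5>
3×8 − 2×5 − 1×5 = 9

M = 9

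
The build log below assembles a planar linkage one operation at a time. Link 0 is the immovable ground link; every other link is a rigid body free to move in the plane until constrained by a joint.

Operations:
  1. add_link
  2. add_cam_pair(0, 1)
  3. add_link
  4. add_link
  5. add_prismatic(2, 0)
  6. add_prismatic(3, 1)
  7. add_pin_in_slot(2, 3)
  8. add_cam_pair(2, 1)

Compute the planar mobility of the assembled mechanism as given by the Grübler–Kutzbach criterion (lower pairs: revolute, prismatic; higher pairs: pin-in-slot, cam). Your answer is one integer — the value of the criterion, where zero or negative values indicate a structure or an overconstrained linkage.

M = 2

(L,J1,J2)=(1,0,0); link0 fixed
link1: (2,0,0)
C 0-1 [J2]: (2,0,1)
link2: (3,0,1)
link3: (4,0,1)
P 2-0 [J1]: (4,1,1)
P 3-1 [J1]: (4,2,1)
PS 2-3 [J2]: (4,2,2)
C 2-1 [J2]: (4,2,3)
Grübler: 3·3 − 2·2 − 3 = 2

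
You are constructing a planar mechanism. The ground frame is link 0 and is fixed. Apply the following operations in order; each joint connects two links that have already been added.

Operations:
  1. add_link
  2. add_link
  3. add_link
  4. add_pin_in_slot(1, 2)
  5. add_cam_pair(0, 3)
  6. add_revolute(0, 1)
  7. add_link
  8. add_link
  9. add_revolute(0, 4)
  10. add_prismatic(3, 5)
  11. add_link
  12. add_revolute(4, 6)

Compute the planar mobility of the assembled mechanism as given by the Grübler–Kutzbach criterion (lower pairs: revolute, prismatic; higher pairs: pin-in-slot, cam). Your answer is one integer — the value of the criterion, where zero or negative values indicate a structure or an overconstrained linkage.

M = 8

(L,J1,J2)=(1,0,0); link0 fixed
link1: (2,0,0)
link2: (3,0,0)
link3: (4,0,0)
PS 1-2 [J2]: (4,0,1)
C 0-3 [J2]: (4,0,2)
R 0-1 [J1]: (4,1,2)
link4: (5,1,2)
link5: (6,1,2)
R 0-4 [J1]: (6,2,2)
P 3-5 [J1]: (6,3,2)
link6: (7,3,2)
R 4-6 [J1]: (7,4,2)
Grübler: 3·6 − 2·4 − 2 = 8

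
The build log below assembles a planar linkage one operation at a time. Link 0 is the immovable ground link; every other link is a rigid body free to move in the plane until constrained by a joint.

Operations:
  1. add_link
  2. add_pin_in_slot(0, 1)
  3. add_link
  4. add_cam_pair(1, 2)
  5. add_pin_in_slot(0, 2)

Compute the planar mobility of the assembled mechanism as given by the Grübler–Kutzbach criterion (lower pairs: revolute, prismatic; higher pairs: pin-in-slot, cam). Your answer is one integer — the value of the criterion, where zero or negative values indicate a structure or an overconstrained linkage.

M = 3

link 0 = ground. State L|J1|J2 = 1|0|0
+link1  2|0|0
PS(0,1) f=2→J2  2|0|1
+link2  3|0|1
C(1,2) f=2→J2  3|0|2
PS(0,2) f=2→J2  3|0|3
M = 3(3−1)−2·0−3 = 6−0−3 = 3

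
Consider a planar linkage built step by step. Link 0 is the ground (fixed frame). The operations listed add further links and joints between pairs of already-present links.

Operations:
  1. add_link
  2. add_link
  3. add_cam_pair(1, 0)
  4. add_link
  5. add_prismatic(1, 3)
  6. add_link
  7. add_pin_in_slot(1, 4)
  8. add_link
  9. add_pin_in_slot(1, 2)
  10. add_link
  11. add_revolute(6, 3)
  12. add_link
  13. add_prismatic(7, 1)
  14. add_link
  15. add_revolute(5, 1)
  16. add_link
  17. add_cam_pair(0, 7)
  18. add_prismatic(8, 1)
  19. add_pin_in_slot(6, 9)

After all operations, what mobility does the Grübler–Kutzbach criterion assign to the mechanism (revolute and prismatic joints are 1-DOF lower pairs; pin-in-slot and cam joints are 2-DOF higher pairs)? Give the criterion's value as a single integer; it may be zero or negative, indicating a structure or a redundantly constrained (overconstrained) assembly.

(L,J1,J2)=(1,0,0); link0 fixed
link1: (2,0,0)
link2: (3,0,0)
C 1-0 [J2]: (3,0,1)
link3: (4,0,1)
P 1-3 [J1]: (4,1,1)
link4: (5,1,1)
PS 1-4 [J2]: (5,1,2)
link5: (6,1,2)
PS 1-2 [J2]: (6,1,3)
link6: (7,1,3)
R 6-3 [J1]: (7,2,3)
link7: (8,2,3)
P 7-1 [J1]: (8,3,3)
link8: (9,3,3)
R 5-1 [J1]: (9,4,3)
link9: (10,4,3)
C 0-7 [J2]: (10,4,4)
P 8-1 [J1]: (10,5,4)
PS 6-9 [J2]: (10,5,5)
Grübler: 3·9 − 2·5 − 5 = 12

M = 12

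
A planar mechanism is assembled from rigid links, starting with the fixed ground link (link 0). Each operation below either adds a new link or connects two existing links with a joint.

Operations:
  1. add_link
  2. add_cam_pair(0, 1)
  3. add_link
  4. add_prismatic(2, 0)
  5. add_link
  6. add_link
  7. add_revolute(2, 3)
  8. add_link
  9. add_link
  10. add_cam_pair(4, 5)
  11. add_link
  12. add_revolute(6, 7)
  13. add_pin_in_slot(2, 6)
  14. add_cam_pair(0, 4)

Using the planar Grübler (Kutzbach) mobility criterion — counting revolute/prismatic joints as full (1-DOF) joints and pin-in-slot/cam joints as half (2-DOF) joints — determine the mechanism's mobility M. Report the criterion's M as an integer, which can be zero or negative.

M = 11

link 0 = ground. State L|J1|J2 = 1|0|0
+link1  2|0|0
C(0,1) f=2→J2  2|0|1
+link2  3|0|1
P(2,0) f=1→J1  3|1|1
+link3  4|1|1
+link4  5|1|1
R(2,3) f=1→J1  5|2|1
+link5  6|2|1
+link6  7|2|1
C(4,5) f=2→J2  7|2|2
+link7  8|2|2
R(6,7) f=1→J1  8|3|2
PS(2,6) f=2→J2  8|3|3
C(0,4) f=2→J2  8|3|4
M = 3(8−1)−2·3−4 = 21−6−4 = 11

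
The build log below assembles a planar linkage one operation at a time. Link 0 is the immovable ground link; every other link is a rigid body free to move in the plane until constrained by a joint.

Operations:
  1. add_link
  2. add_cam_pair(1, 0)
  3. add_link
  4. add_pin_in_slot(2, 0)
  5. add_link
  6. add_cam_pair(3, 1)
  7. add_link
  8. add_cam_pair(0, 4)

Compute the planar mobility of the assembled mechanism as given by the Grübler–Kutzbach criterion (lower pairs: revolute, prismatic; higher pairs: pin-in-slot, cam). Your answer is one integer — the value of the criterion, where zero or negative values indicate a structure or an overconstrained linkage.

[1;0;0] (link 0 is ground)
L+ [2;0;0]
C(1,0)∈J2 [2;0;1]
L+ [3;0;1]
PS(2,0)∈J2 [3;0;2]
L+ [4;0;2]
C(3,1)∈J2 [4;0;3]
L+ [5;0;3]
C(0,4)∈J2 [5;0;4]
mobility = 12 − 0 − 4 = 8

M = 8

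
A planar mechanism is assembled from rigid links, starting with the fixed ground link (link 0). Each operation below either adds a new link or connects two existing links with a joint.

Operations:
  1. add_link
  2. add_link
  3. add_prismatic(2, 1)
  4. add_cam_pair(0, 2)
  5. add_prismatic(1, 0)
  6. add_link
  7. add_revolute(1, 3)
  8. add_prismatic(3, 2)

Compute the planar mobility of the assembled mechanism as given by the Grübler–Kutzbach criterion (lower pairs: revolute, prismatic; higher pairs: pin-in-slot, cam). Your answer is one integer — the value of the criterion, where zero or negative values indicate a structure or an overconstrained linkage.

M = 0

ground; <1,0,0>
#1 <2,0,0>
#2 <3,0,0>
P:2↔1 J1 <3,1,0>
C:0↔2 J2 <3,1,1>
P:1↔0 J1 <3,2,1>
#3 <4,2,1>
R:1↔3 J1 <4,3,1>
P:3↔2 J1 <4,4,1>
3×3 − 2×4 − 1×1 = 0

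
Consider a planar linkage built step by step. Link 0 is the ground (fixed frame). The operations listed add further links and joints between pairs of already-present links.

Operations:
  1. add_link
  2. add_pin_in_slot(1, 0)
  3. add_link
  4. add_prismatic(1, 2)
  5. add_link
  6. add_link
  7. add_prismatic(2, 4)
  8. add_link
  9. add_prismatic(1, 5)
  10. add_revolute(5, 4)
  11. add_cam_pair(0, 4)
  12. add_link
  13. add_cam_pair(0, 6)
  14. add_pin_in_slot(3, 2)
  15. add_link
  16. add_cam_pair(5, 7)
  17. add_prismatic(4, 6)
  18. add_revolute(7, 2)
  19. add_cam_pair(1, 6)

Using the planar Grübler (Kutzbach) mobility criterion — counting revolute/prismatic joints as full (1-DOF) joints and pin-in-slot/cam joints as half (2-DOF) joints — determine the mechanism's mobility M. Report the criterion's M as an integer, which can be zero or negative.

M = 3

L=1 J1=0 J2=0
add link → L=2 J1=0 J2=0
PS@1,0 dof=2 J2 → L=2 J1=0 J2=1
add link → L=3 J1=0 J2=1
P@1,2 dof=1 J1 → L=3 J1=1 J2=1
add link → L=4 J1=1 J2=1
add link → L=5 J1=1 J2=1
P@2,4 dof=1 J1 → L=5 J1=2 J2=1
add link → L=6 J1=2 J2=1
P@1,5 dof=1 J1 → L=6 J1=3 J2=1
R@5,4 dof=1 J1 → L=6 J1=4 J2=1
C@0,4 dof=2 J2 → L=6 J1=4 J2=2
add link → L=7 J1=4 J2=2
C@0,6 dof=2 J2 → L=7 J1=4 J2=3
PS@3,2 dof=2 J2 → L=7 J1=4 J2=4
add link → L=8 J1=4 J2=4
C@5,7 dof=2 J2 → L=8 J1=4 J2=5
P@4,6 dof=1 J1 → L=8 J1=5 J2=5
R@7,2 dof=1 J1 → L=8 J1=6 J2=5
C@1,6 dof=2 J2 → L=8 J1=6 J2=6
M=3(L−1)−2J1−J2=3·7−2·6−6=3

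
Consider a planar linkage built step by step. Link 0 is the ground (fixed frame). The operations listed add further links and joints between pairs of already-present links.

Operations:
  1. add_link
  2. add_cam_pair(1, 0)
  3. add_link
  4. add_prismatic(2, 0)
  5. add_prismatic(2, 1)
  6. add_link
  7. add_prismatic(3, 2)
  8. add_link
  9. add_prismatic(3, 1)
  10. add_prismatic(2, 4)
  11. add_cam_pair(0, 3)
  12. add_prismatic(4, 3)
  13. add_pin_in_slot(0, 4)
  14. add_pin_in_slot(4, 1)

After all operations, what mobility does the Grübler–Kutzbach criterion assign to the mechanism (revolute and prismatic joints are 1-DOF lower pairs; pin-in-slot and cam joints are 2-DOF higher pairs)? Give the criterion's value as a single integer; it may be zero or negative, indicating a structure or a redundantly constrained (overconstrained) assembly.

(L,J1,J2)=(1,0,0); link0 fixed
link1: (2,0,0)
C 1-0 [J2]: (2,0,1)
link2: (3,0,1)
P 2-0 [J1]: (3,1,1)
P 2-1 [J1]: (3,2,1)
link3: (4,2,1)
P 3-2 [J1]: (4,3,1)
link4: (5,3,1)
P 3-1 [J1]: (5,4,1)
P 2-4 [J1]: (5,5,1)
C 0-3 [J2]: (5,5,2)
P 4-3 [J1]: (5,6,2)
PS 0-4 [J2]: (5,6,3)
PS 4-1 [J2]: (5,6,4)
Grübler: 3·4 − 2·6 − 4 = -4

M = -4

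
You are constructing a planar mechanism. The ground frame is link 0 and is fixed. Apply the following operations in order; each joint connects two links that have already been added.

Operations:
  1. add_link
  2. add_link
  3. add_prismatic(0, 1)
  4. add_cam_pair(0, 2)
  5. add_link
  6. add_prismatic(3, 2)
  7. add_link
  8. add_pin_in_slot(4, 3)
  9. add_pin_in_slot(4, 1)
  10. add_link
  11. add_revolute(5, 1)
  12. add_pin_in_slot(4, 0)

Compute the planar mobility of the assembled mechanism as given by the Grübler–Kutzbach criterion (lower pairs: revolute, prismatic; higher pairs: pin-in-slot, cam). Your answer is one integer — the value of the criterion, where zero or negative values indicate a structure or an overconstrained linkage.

L=1 J1=0 J2=0
add link → L=2 J1=0 J2=0
add link → L=3 J1=0 J2=0
P@0,1 dof=1 J1 → L=3 J1=1 J2=0
C@0,2 dof=2 J2 → L=3 J1=1 J2=1
add link → L=4 J1=1 J2=1
P@3,2 dof=1 J1 → L=4 J1=2 J2=1
add link → L=5 J1=2 J2=1
PS@4,3 dof=2 J2 → L=5 J1=2 J2=2
PS@4,1 dof=2 J2 → L=5 J1=2 J2=3
add link → L=6 J1=2 J2=3
R@5,1 dof=1 J1 → L=6 J1=3 J2=3
PS@4,0 dof=2 J2 → L=6 J1=3 J2=4
M=3(L−1)−2J1−J2=3·5−2·3−4=5

M = 5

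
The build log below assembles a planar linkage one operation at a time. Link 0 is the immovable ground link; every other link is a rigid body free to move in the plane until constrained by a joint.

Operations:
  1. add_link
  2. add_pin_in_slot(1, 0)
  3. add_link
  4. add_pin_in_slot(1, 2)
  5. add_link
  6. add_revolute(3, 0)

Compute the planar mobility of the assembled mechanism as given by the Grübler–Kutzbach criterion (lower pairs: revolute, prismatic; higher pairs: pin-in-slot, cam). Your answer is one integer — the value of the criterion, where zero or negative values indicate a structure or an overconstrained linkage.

M = 5

link 0 = ground. State L|J1|J2 = 1|0|0
+link1  2|0|0
PS(1,0) f=2→J2  2|0|1
+link2  3|0|1
PS(1,2) f=2→J2  3|0|2
+link3  4|0|2
R(3,0) f=1→J1  4|1|2
M = 3(4−1)−2·1−2 = 9−2−2 = 5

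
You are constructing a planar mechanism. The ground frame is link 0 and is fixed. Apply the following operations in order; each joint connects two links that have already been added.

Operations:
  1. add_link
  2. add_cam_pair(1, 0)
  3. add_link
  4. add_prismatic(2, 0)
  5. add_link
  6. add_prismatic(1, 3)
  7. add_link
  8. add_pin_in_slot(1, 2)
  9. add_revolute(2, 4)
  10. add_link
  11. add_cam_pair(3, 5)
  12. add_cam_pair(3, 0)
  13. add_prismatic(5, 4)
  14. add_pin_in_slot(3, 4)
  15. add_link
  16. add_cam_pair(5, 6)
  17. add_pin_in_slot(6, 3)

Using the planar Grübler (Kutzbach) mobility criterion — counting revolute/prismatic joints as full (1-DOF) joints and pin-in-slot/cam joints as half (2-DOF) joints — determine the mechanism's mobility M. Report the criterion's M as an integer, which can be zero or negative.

link 0 = ground. State L|J1|J2 = 1|0|0
+link1  2|0|0
C(1,0) f=2→J2  2|0|1
+link2  3|0|1
P(2,0) f=1→J1  3|1|1
+link3  4|1|1
P(1,3) f=1→J1  4|2|1
+link4  5|2|1
PS(1,2) f=2→J2  5|2|2
R(2,4) f=1→J1  5|3|2
+link5  6|3|2
C(3,5) f=2→J2  6|3|3
C(3,0) f=2→J2  6|3|4
P(5,4) f=1→J1  6|4|4
PS(3,4) f=2→J2  6|4|5
+link6  7|4|5
C(5,6) f=2→J2  7|4|6
PS(6,3) f=2→J2  7|4|7
M = 3(7−1)−2·4−7 = 18−8−7 = 3

M = 3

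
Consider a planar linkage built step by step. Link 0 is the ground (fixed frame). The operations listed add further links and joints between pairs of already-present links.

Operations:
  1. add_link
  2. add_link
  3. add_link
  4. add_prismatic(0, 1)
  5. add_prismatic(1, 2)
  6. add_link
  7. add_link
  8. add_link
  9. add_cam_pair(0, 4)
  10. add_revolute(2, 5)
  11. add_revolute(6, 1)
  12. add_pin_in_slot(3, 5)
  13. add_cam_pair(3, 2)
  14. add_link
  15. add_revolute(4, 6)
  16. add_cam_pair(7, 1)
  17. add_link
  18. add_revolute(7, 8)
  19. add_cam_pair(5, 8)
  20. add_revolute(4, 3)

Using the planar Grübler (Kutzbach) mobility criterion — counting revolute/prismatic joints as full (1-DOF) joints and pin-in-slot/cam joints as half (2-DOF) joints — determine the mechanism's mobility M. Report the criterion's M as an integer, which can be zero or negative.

M = 5

[1;0;0] (link 0 is ground)
L+ [2;0;0]
L+ [3;0;0]
L+ [4;0;0]
P(0,1)∈J1 [4;1;0]
P(1,2)∈J1 [4;2;0]
L+ [5;2;0]
L+ [6;2;0]
L+ [7;2;0]
C(0,4)∈J2 [7;2;1]
R(2,5)∈J1 [7;3;1]
R(6,1)∈J1 [7;4;1]
PS(3,5)∈J2 [7;4;2]
C(3,2)∈J2 [7;4;3]
L+ [8;4;3]
R(4,6)∈J1 [8;5;3]
C(7,1)∈J2 [8;5;4]
L+ [9;5;4]
R(7,8)∈J1 [9;6;4]
C(5,8)∈J2 [9;6;5]
R(4,3)∈J1 [9;7;5]
mobility = 24 − 14 − 5 = 5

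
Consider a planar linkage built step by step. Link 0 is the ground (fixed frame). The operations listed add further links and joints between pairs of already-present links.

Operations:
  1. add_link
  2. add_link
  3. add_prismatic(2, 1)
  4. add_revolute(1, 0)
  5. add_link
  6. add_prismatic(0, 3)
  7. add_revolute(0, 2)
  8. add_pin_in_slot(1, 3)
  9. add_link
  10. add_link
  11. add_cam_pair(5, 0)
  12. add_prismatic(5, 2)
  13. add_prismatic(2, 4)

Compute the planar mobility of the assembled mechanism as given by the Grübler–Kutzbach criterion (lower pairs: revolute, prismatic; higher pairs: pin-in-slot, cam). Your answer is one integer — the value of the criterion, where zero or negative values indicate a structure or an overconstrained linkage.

M = 1

(L,J1,J2)=(1,0,0); link0 fixed
link1: (2,0,0)
link2: (3,0,0)
P 2-1 [J1]: (3,1,0)
R 1-0 [J1]: (3,2,0)
link3: (4,2,0)
P 0-3 [J1]: (4,3,0)
R 0-2 [J1]: (4,4,0)
PS 1-3 [J2]: (4,4,1)
link4: (5,4,1)
link5: (6,4,1)
C 5-0 [J2]: (6,4,2)
P 5-2 [J1]: (6,5,2)
P 2-4 [J1]: (6,6,2)
Grübler: 3·5 − 2·6 − 2 = 1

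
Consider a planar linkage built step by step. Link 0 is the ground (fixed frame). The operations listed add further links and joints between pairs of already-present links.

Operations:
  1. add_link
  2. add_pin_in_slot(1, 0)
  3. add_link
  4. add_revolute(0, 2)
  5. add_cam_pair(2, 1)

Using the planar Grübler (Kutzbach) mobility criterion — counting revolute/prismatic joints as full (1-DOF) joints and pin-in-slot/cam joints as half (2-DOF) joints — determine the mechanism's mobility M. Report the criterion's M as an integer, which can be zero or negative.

M = 2

[1;0;0] (link 0 is ground)
L+ [2;0;0]
PS(1,0)∈J2 [2;0;1]
L+ [3;0;1]
R(0,2)∈J1 [3;1;1]
C(2,1)∈J2 [3;1;2]
mobility = 6 − 2 − 2 = 2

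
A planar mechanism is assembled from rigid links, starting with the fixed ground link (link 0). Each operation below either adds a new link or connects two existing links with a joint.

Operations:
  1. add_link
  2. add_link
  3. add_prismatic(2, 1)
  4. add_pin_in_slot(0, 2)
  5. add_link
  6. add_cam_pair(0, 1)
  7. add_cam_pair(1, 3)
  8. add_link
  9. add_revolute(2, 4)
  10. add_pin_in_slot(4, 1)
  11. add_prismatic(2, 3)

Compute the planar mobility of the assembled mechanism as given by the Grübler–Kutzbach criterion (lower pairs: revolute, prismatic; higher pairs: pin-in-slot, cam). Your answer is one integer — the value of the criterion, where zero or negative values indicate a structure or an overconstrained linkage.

M = 2

L=1 J1=0 J2=0
add link → L=2 J1=0 J2=0
add link → L=3 J1=0 J2=0
P@2,1 dof=1 J1 → L=3 J1=1 J2=0
PS@0,2 dof=2 J2 → L=3 J1=1 J2=1
add link → L=4 J1=1 J2=1
C@0,1 dof=2 J2 → L=4 J1=1 J2=2
C@1,3 dof=2 J2 → L=4 J1=1 J2=3
add link → L=5 J1=1 J2=3
R@2,4 dof=1 J1 → L=5 J1=2 J2=3
PS@4,1 dof=2 J2 → L=5 J1=2 J2=4
P@2,3 dof=1 J1 → L=5 J1=3 J2=4
M=3(L−1)−2J1−J2=3·4−2·3−4=2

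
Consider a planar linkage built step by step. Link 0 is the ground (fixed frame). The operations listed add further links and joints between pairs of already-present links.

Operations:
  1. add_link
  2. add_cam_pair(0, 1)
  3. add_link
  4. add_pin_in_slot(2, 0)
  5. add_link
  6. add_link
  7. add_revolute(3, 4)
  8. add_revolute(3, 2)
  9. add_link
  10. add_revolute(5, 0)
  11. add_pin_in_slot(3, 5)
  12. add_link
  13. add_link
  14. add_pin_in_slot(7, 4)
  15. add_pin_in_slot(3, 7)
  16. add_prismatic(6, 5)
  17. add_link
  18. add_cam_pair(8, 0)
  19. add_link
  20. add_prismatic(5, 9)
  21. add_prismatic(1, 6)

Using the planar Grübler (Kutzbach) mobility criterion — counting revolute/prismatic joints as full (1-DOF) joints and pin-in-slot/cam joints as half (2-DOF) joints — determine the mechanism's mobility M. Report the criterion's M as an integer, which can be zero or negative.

M = 9

[1;0;0] (link 0 is ground)
L+ [2;0;0]
C(0,1)∈J2 [2;0;1]
L+ [3;0;1]
PS(2,0)∈J2 [3;0;2]
L+ [4;0;2]
L+ [5;0;2]
R(3,4)∈J1 [5;1;2]
R(3,2)∈J1 [5;2;2]
L+ [6;2;2]
R(5,0)∈J1 [6;3;2]
PS(3,5)∈J2 [6;3;3]
L+ [7;3;3]
L+ [8;3;3]
PS(7,4)∈J2 [8;3;4]
PS(3,7)∈J2 [8;3;5]
P(6,5)∈J1 [8;4;5]
L+ [9;4;5]
C(8,0)∈J2 [9;4;6]
L+ [10;4;6]
P(5,9)∈J1 [10;5;6]
P(1,6)∈J1 [10;6;6]
mobility = 27 − 12 − 6 = 9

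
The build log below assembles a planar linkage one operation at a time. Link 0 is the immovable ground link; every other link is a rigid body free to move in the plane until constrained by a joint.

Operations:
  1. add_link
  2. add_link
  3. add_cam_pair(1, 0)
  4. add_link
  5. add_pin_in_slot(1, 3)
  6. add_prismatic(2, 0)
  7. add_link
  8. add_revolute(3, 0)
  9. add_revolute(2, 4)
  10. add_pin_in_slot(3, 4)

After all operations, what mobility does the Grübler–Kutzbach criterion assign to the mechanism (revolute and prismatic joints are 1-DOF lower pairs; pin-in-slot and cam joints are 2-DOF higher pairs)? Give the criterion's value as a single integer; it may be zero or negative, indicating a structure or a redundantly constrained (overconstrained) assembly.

M = 3

[1;0;0] (link 0 is ground)
L+ [2;0;0]
L+ [3;0;0]
C(1,0)∈J2 [3;0;1]
L+ [4;0;1]
PS(1,3)∈J2 [4;0;2]
P(2,0)∈J1 [4;1;2]
L+ [5;1;2]
R(3,0)∈J1 [5;2;2]
R(2,4)∈J1 [5;3;2]
PS(3,4)∈J2 [5;3;3]
mobility = 12 − 6 − 3 = 3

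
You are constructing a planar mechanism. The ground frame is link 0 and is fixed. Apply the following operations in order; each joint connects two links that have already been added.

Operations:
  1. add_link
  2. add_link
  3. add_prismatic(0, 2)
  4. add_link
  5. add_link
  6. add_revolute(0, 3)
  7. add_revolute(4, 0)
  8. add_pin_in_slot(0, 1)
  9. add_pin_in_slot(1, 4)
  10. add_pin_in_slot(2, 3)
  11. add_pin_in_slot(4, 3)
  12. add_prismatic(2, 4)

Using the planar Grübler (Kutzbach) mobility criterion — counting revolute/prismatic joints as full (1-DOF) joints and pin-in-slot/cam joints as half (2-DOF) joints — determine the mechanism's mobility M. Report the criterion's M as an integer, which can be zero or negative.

link 0 = ground. State L|J1|J2 = 1|0|0
+link1  2|0|0
+link2  3|0|0
P(0,2) f=1→J1  3|1|0
+link3  4|1|0
+link4  5|1|0
R(0,3) f=1→J1  5|2|0
R(4,0) f=1→J1  5|3|0
PS(0,1) f=2→J2  5|3|1
PS(1,4) f=2→J2  5|3|2
PS(2,3) f=2→J2  5|3|3
PS(4,3) f=2→J2  5|3|4
P(2,4) f=1→J1  5|4|4
M = 3(5−1)−2·4−4 = 12−8−4 = 0

M = 0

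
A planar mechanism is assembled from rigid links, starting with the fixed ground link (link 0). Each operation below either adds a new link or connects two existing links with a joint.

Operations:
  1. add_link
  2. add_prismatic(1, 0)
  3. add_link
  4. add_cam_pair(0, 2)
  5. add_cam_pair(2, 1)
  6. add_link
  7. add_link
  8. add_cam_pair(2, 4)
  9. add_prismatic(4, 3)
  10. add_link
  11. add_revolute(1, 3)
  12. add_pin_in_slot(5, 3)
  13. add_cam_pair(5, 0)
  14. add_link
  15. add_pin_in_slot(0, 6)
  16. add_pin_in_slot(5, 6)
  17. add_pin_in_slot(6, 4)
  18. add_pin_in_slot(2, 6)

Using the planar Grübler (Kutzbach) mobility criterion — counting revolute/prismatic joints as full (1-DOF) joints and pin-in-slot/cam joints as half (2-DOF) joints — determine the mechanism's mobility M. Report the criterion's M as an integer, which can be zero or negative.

M = 3

[1;0;0] (link 0 is ground)
L+ [2;0;0]
P(1,0)∈J1 [2;1;0]
L+ [3;1;0]
C(0,2)∈J2 [3;1;1]
C(2,1)∈J2 [3;1;2]
L+ [4;1;2]
L+ [5;1;2]
C(2,4)∈J2 [5;1;3]
P(4,3)∈J1 [5;2;3]
L+ [6;2;3]
R(1,3)∈J1 [6;3;3]
PS(5,3)∈J2 [6;3;4]
C(5,0)∈J2 [6;3;5]
L+ [7;3;5]
PS(0,6)∈J2 [7;3;6]
PS(5,6)∈J2 [7;3;7]
PS(6,4)∈J2 [7;3;8]
PS(2,6)∈J2 [7;3;9]
mobility = 18 − 6 − 9 = 3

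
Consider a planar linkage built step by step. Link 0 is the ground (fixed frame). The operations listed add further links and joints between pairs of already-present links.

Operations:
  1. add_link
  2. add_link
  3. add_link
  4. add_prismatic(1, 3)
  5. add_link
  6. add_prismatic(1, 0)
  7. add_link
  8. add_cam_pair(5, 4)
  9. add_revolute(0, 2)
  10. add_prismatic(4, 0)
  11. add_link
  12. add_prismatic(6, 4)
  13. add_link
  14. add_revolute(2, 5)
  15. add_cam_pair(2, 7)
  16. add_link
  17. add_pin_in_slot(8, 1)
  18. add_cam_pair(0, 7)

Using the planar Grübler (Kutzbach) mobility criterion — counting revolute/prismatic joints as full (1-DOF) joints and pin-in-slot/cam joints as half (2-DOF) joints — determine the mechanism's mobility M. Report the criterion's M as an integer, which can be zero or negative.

ground; <1,0,0>
#1 <2,0,0>
#2 <3,0,0>
#3 <4,0,0>
P:1↔3 J1 <4,1,0>
#4 <5,1,0>
P:1↔0 J1 <5,2,0>
#5 <6,2,0>
C:5↔4 J2 <6,2,1>
R:0↔2 J1 <6,3,1>
P:4↔0 J1 <6,4,1>
#6 <7,4,1>
P:6↔4 J1 <7,5,1>
#7 <8,5,1>
R:2↔5 J1 <8,6,1>
C:2↔7 J2 <8,6,2>
#8 <9,6,2>
PS:8↔1 J2 <9,6,3>
C:0↔7 J2 <9,6,4>
3×8 − 2×6 − 1×4 = 8

M = 8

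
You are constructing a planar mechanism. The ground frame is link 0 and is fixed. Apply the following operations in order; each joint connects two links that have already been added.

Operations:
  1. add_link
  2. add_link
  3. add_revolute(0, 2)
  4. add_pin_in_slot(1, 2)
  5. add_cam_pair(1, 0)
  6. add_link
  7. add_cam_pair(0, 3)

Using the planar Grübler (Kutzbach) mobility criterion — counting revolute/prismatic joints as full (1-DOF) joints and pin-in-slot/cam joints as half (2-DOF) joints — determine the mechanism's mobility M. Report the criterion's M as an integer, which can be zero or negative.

link 0 = ground. State L|J1|J2 = 1|0|0
+link1  2|0|0
+link2  3|0|0
R(0,2) f=1→J1  3|1|0
PS(1,2) f=2→J2  3|1|1
C(1,0) f=2→J2  3|1|2
+link3  4|1|2
C(0,3) f=2→J2  4|1|3
M = 3(4−1)−2·1−3 = 9−2−3 = 4

M = 4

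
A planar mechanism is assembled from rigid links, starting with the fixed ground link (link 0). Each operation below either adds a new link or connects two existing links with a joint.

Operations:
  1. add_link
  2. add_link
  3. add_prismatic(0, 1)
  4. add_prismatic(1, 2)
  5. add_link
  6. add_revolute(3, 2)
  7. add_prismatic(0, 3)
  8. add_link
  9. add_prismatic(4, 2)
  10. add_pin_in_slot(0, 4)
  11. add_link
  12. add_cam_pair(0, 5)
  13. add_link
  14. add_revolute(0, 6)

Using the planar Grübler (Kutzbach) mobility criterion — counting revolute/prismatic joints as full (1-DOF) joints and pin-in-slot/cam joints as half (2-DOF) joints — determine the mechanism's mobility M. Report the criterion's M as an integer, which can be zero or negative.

M = 4

link 0 = ground. State L|J1|J2 = 1|0|0
+link1  2|0|0
+link2  3|0|0
P(0,1) f=1→J1  3|1|0
P(1,2) f=1→J1  3|2|0
+link3  4|2|0
R(3,2) f=1→J1  4|3|0
P(0,3) f=1→J1  4|4|0
+link4  5|4|0
P(4,2) f=1→J1  5|5|0
PS(0,4) f=2→J2  5|5|1
+link5  6|5|1
C(0,5) f=2→J2  6|5|2
+link6  7|5|2
R(0,6) f=1→J1  7|6|2
M = 3(7−1)−2·6−2 = 18−12−2 = 4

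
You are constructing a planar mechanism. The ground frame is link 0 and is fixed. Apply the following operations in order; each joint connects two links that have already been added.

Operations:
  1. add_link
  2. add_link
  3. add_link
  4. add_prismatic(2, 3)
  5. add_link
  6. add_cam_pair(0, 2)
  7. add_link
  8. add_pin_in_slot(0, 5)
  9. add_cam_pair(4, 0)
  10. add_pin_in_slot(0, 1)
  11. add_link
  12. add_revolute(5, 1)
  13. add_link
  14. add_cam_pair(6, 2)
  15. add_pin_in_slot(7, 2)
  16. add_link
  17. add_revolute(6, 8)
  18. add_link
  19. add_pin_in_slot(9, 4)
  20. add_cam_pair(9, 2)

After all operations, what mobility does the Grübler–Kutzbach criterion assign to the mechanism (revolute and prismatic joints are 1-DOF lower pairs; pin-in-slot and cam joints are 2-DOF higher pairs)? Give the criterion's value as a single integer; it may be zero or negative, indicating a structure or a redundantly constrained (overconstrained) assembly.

M = 13

ground; <1,0,0>
#1 <2,0,0>
#2 <3,0,0>
#3 <4,0,0>
P:2↔3 J1 <4,1,0>
#4 <5,1,0>
C:0↔2 J2 <5,1,1>
#5 <6,1,1>
PS:0↔5 J2 <6,1,2>
C:4↔0 J2 <6,1,3>
PS:0↔1 J2 <6,1,4>
#6 <7,1,4>
R:5↔1 J1 <7,2,4>
#7 <8,2,4>
C:6↔2 J2 <8,2,5>
PS:7↔2 J2 <8,2,6>
#8 <9,2,6>
R:6↔8 J1 <9,3,6>
#9 <10,3,6>
PS:9↔4 J2 <10,3,7>
C:9↔2 J2 <10,3,8>
3×9 − 2×3 − 1×8 = 13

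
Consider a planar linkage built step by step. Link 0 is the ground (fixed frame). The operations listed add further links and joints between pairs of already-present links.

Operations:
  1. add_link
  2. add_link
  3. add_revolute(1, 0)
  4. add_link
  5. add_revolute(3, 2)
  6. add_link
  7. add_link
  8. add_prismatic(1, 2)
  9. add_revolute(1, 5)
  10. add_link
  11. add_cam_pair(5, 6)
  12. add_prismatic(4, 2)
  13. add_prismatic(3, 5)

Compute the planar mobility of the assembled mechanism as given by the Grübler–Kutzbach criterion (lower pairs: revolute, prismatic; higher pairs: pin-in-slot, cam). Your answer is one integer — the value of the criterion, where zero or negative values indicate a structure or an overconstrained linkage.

link 0 = ground. State L|J1|J2 = 1|0|0
+link1  2|0|0
+link2  3|0|0
R(1,0) f=1→J1  3|1|0
+link3  4|1|0
R(3,2) f=1→J1  4|2|0
+link4  5|2|0
+link5  6|2|0
P(1,2) f=1→J1  6|3|0
R(1,5) f=1→J1  6|4|0
+link6  7|4|0
C(5,6) f=2→J2  7|4|1
P(4,2) f=1→J1  7|5|1
P(3,5) f=1→J1  7|6|1
M = 3(7−1)−2·6−1 = 18−12−1 = 5

M = 5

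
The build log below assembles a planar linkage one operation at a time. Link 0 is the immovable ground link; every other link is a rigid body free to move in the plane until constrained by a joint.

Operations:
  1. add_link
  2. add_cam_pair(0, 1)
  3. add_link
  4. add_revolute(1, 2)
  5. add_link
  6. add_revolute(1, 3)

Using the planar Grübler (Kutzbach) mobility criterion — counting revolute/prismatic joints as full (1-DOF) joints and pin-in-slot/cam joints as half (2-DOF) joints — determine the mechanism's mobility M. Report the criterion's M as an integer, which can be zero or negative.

M = 4

(L,J1,J2)=(1,0,0); link0 fixed
link1: (2,0,0)
C 0-1 [J2]: (2,0,1)
link2: (3,0,1)
R 1-2 [J1]: (3,1,1)
link3: (4,1,1)
R 1-3 [J1]: (4,2,1)
Grübler: 3·3 − 2·2 − 1 = 4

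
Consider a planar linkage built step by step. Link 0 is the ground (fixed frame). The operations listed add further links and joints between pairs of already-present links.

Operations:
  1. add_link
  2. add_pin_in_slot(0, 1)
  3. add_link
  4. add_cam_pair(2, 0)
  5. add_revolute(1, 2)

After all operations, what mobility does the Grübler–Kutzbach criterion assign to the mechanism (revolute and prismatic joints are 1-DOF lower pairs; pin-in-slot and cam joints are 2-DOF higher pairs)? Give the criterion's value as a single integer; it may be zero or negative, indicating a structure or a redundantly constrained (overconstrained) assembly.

link 0 = ground. State L|J1|J2 = 1|0|0
+link1  2|0|0
PS(0,1) f=2→J2  2|0|1
+link2  3|0|1
C(2,0) f=2→J2  3|0|2
R(1,2) f=1→J1  3|1|2
M = 3(3−1)−2·1−2 = 6−2−2 = 2

M = 2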